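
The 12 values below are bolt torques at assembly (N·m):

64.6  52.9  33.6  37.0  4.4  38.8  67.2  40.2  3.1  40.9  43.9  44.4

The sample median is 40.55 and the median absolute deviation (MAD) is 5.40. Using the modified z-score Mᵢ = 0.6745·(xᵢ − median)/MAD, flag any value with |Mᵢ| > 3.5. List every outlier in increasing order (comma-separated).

|Mᵢ| > 3.5 ⇔ |xᵢ − 40.55| > 3.5·5.40/0.6745 = 28.02.
So outliers lie outside [12.53, 68.57].
3.1: M = -4.68 → outlier.
4.4: M = -4.52 → outlier.

3.1, 4.4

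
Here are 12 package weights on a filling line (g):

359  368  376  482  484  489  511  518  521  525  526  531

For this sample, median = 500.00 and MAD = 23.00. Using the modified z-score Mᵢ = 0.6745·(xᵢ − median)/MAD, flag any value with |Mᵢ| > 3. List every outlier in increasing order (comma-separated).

|Mᵢ| > 3 ⇔ |xᵢ − 500.00| > 3·23.00/0.6745 = 102.30.
So outliers lie outside [397.70, 602.30].
359: M = -4.13 → outlier.
368: M = -3.87 → outlier.
376: M = -3.64 → outlier.

359, 368, 376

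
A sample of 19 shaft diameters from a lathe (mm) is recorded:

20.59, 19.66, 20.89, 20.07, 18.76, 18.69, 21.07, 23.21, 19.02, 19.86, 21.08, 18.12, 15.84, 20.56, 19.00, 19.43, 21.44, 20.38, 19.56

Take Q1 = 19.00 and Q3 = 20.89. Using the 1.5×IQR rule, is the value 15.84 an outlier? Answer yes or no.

IQR = Q3 − Q1 = 20.89 − 19.00 = 1.89.
Lower fence = Q1 − 1.5·IQR = 19.00 − 2.835 = 16.165.
Upper fence = Q3 + 1.5·IQR = 20.89 + 2.835 = 23.725.
15.84 lies below the lower fence.

yes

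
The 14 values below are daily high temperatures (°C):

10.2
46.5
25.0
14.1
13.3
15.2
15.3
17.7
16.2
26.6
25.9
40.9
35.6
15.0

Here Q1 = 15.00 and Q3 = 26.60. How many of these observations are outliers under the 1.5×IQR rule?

1

IQR = 11.60; fences at 15.00 − 17.40 = -2.40 and 26.60 + 17.40 = 44.00.
Outside the cutoffs: 46.5.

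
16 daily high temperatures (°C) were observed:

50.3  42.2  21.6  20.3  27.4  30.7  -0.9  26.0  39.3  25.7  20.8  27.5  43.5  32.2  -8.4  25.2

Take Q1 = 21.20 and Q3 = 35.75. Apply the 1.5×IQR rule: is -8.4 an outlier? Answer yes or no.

IQR = Q3 − Q1 = 35.75 − 21.20 = 14.55.
Lower fence = Q1 − 1.5·IQR = 21.20 − 21.825 = -0.625.
Upper fence = Q3 + 1.5·IQR = 35.75 + 21.825 = 57.575.
-8.4 lies below the lower fence.

yes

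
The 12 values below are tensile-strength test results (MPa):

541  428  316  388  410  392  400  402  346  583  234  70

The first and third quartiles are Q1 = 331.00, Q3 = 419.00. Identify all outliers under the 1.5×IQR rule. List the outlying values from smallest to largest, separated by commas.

70, 583

IQR = Q3 − Q1 = 419.00 − 331.00 = 88.00.
Lower fence = Q1 − 1.5·IQR = 331.00 − 132.00 = 199.00.
Upper fence = Q3 + 1.5·IQR = 419.00 + 132.00 = 551.00.
70 < 199.00 → outlier.
583 > 551.00 → outlier.
All remaining values lie within [199.00, 551.00].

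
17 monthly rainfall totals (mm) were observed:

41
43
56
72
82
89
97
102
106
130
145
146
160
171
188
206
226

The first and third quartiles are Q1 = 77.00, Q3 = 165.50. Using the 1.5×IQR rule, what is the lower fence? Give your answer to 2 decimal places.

IQR = Q3 − Q1 = 165.50 − 77.00 = 88.50.
Lower fence = Q1 − 1.5·IQR = 77.00 − 132.75 = -55.75.
Upper fence = Q3 + 1.5·IQR = 165.50 + 132.75 = 298.25.

-55.75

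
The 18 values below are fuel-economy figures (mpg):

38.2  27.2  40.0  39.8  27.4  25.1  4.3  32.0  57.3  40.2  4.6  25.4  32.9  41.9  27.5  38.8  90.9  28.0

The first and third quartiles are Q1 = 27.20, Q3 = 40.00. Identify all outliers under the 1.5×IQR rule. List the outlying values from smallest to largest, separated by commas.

4.3, 4.6, 90.9

IQR = Q3 − Q1 = 40.00 − 27.20 = 12.80.
Lower fence = Q1 − 1.5·IQR = 27.20 − 19.20 = 8.00.
Upper fence = Q3 + 1.5·IQR = 40.00 + 19.20 = 59.20.
4.3 < 8.00 → outlier.
4.6 < 8.00 → outlier.
90.9 > 59.20 → outlier.
All remaining values lie within [8.00, 59.20].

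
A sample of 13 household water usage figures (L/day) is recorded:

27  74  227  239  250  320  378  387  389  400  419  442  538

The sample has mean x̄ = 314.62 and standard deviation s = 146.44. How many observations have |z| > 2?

0

Cutoffs: x̄ ± 2s = [21.74, 607.50].
Every value lies within the cutoffs.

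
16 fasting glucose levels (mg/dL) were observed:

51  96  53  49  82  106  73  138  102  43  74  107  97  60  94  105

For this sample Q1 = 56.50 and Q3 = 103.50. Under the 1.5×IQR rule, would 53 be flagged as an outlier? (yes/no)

no

IQR = Q3 − Q1 = 103.50 − 56.50 = 47.00.
Lower fence = Q1 − 1.5·IQR = 56.50 − 70.50 = -14.00.
Upper fence = Q3 + 1.5·IQR = 103.50 + 70.50 = 174.00.
53 lies within [-14.00, 174.00].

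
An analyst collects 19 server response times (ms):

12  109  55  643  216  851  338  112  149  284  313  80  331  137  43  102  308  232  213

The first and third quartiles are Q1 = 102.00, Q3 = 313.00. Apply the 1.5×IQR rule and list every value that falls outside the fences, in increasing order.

643, 851

IQR = Q3 − Q1 = 313.00 − 102.00 = 211.00.
Lower fence = Q1 − 1.5·IQR = 102.00 − 316.50 = -214.50.
Upper fence = Q3 + 1.5·IQR = 313.00 + 316.50 = 629.50.
643 > 629.50 → outlier.
851 > 629.50 → outlier.
All remaining values lie within [-214.50, 629.50].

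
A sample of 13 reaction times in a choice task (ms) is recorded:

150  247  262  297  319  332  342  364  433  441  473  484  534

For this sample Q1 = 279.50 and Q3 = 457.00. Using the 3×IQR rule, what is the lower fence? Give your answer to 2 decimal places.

IQR = Q3 − Q1 = 457.00 − 279.50 = 177.50.
Lower fence = Q1 − 3·IQR = 279.50 − 532.50 = -253.00.
Upper fence = Q3 + 3·IQR = 457.00 + 532.50 = 989.50.

-253.00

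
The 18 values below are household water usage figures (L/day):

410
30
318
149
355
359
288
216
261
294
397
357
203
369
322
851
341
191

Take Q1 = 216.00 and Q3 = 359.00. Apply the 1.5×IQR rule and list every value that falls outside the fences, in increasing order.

851

IQR = Q3 − Q1 = 359.00 − 216.00 = 143.00.
Lower fence = Q1 − 1.5·IQR = 216.00 − 214.50 = 1.50.
Upper fence = Q3 + 1.5·IQR = 359.00 + 214.50 = 573.50.
851 > 573.50 → outlier.
All remaining values lie within [1.50, 573.50].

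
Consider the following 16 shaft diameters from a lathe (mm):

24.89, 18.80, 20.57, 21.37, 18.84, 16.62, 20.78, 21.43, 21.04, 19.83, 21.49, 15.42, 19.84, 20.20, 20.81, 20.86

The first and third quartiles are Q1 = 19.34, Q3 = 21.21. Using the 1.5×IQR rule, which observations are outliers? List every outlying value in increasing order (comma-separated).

IQR = Q3 − Q1 = 21.21 − 19.34 = 1.87.
Lower fence = Q1 − 1.5·IQR = 19.34 − 2.805 = 16.535.
Upper fence = Q3 + 1.5·IQR = 21.21 + 2.805 = 24.015.
15.42 < 16.535 → outlier.
24.89 > 24.015 → outlier.
All remaining values lie within [16.535, 24.015].

15.42, 24.89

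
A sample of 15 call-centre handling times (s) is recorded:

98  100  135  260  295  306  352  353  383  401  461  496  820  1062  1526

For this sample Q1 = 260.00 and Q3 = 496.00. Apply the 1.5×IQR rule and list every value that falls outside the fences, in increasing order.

IQR = Q3 − Q1 = 496.00 − 260.00 = 236.00.
Lower fence = Q1 − 1.5·IQR = 260.00 − 354.00 = -94.00.
Upper fence = Q3 + 1.5·IQR = 496.00 + 354.00 = 850.00.
1062 > 850.00 → outlier.
1526 > 850.00 → outlier.
All remaining values lie within [-94.00, 850.00].

1062, 1526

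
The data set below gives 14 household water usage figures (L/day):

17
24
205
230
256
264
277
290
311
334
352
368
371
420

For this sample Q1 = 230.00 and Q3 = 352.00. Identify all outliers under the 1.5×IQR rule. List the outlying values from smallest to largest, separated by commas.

IQR = Q3 − Q1 = 352.00 − 230.00 = 122.00.
Lower fence = Q1 − 1.5·IQR = 230.00 − 183.00 = 47.00.
Upper fence = Q3 + 1.5·IQR = 352.00 + 183.00 = 535.00.
17 < 47.00 → outlier.
24 < 47.00 → outlier.
All remaining values lie within [47.00, 535.00].

17, 24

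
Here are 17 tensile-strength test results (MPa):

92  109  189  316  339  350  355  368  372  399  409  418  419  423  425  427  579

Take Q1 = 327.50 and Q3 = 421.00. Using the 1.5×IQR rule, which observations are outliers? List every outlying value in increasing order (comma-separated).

IQR = Q3 − Q1 = 421.00 − 327.50 = 93.50.
Lower fence = Q1 − 1.5·IQR = 327.50 − 140.25 = 187.25.
Upper fence = Q3 + 1.5·IQR = 421.00 + 140.25 = 561.25.
92 < 187.25 → outlier.
109 < 187.25 → outlier.
579 > 561.25 → outlier.
All remaining values lie within [187.25, 561.25].

92, 109, 579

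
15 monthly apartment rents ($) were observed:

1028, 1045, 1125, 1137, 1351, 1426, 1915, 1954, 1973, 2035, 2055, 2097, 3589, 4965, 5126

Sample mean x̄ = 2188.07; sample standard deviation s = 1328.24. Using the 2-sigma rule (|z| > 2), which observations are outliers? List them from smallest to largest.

Cutoffs at x̄ ± 2s: 2188.07 ± 2·1328.24 = [-468.41, 4844.55].
4965: z = 2.09, |z| > 2 → outlier.
5126: z = 2.21, |z| > 2 → outlier.
Every other value lies within [-468.41, 4844.55].

4965, 5126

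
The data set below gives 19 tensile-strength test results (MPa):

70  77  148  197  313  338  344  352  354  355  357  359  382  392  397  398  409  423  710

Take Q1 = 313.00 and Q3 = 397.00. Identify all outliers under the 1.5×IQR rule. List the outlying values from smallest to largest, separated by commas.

IQR = Q3 − Q1 = 397.00 − 313.00 = 84.00.
Lower fence = Q1 − 1.5·IQR = 313.00 − 126.00 = 187.00.
Upper fence = Q3 + 1.5·IQR = 397.00 + 126.00 = 523.00.
70 < 187.00 → outlier.
77 < 187.00 → outlier.
148 < 187.00 → outlier.
710 > 523.00 → outlier.
All remaining values lie within [187.00, 523.00].

70, 77, 148, 710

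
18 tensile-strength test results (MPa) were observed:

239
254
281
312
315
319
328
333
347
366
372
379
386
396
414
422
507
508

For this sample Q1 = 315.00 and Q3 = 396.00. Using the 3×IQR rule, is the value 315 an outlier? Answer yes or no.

IQR = Q3 − Q1 = 396.00 − 315.00 = 81.00.
Lower fence = Q1 − 3·IQR = 315.00 − 243.00 = 72.00.
Upper fence = Q3 + 3·IQR = 396.00 + 243.00 = 639.00.
315 lies within [72.00, 639.00].

no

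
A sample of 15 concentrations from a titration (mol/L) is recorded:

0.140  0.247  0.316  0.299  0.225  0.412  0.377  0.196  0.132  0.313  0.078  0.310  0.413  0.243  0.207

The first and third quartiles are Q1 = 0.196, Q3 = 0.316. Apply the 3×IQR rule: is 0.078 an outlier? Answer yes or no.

no

IQR = Q3 − Q1 = 0.316 − 0.196 = 0.120.
Lower fence = Q1 − 3·IQR = 0.196 − 0.360 = -0.164.
Upper fence = Q3 + 3·IQR = 0.316 + 0.360 = 0.676.
0.078 lies within [-0.164, 0.676].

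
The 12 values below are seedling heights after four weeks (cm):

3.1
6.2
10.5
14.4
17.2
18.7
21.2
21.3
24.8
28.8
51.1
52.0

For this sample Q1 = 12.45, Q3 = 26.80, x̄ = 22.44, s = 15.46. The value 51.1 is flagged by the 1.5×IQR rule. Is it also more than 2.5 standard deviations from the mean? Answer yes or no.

no

z = (51.1 − 22.44) / 15.46 = 1.85.
|z| = 1.85 ≤ 2.5.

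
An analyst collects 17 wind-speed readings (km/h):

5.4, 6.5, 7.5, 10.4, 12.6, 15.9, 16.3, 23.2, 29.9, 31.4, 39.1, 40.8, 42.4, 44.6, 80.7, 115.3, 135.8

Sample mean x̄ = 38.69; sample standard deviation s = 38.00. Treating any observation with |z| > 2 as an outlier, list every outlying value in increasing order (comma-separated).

Cutoffs at x̄ ± 2s: 38.69 ± 2·38.00 = [-37.31, 114.69].
115.3: z = 2.02, |z| > 2 → outlier.
135.8: z = 2.56, |z| > 2 → outlier.
Every other value lies within [-37.31, 114.69].

115.3, 135.8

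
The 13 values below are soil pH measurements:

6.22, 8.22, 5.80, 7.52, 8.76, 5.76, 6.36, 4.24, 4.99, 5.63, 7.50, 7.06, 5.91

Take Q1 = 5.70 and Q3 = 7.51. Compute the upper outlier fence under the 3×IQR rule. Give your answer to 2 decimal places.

12.94

IQR = Q3 − Q1 = 7.51 − 5.70 = 1.81.
Lower fence = Q1 − 3·IQR = 5.70 − 5.43 = 0.27.
Upper fence = Q3 + 3·IQR = 7.51 + 5.43 = 12.94.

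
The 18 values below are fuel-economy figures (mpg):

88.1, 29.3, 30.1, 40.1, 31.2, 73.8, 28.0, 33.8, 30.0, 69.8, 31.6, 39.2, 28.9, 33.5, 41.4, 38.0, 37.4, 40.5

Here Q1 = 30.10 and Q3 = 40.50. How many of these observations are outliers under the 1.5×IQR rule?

IQR = 10.40; fences at 30.10 − 15.60 = 14.50 and 40.50 + 15.60 = 56.10.
Outside the cutoffs: 69.8, 73.8, 88.1.

3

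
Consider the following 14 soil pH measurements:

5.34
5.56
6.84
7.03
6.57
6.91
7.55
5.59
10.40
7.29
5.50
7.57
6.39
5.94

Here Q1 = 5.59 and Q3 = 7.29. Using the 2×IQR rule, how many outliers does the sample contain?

IQR = 1.70; fences at 5.59 − 3.40 = 2.19 and 7.29 + 3.40 = 10.69.
Every value lies within the cutoffs.

0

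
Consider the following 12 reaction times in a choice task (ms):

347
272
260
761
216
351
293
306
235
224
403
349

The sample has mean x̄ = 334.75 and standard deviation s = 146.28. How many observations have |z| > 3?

0

Cutoffs: x̄ ± 3s = [-104.09, 773.59].
Every value lies within the cutoffs.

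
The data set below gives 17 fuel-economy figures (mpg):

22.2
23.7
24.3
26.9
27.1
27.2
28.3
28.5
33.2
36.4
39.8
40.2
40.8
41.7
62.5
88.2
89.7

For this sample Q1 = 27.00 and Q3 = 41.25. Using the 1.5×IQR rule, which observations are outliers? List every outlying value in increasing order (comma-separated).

88.2, 89.7

IQR = Q3 − Q1 = 41.25 − 27.00 = 14.25.
Lower fence = Q1 − 1.5·IQR = 27.00 − 21.375 = 5.625.
Upper fence = Q3 + 1.5·IQR = 41.25 + 21.375 = 62.625.
88.2 > 62.625 → outlier.
89.7 > 62.625 → outlier.
All remaining values lie within [5.625, 62.625].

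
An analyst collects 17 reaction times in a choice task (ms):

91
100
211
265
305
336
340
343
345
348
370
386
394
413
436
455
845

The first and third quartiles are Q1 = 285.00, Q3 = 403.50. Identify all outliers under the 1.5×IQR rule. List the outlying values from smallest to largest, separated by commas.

91, 100, 845

IQR = Q3 − Q1 = 403.50 − 285.00 = 118.50.
Lower fence = Q1 − 1.5·IQR = 285.00 − 177.75 = 107.25.
Upper fence = Q3 + 1.5·IQR = 403.50 + 177.75 = 581.25.
91 < 107.25 → outlier.
100 < 107.25 → outlier.
845 > 581.25 → outlier.
All remaining values lie within [107.25, 581.25].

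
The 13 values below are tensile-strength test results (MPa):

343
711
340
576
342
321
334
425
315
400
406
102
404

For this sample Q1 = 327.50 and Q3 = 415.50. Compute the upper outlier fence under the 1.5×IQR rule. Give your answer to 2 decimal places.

547.50

IQR = Q3 − Q1 = 415.50 − 327.50 = 88.00.
Lower fence = Q1 − 1.5·IQR = 327.50 − 132.00 = 195.50.
Upper fence = Q3 + 1.5·IQR = 415.50 + 132.00 = 547.50.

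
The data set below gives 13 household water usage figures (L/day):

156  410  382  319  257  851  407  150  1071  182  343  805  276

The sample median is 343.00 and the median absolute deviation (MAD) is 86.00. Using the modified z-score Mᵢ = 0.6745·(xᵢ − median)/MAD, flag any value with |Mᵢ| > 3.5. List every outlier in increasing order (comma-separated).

805, 851, 1071

|Mᵢ| > 3.5 ⇔ |xᵢ − 343.00| > 3.5·86.00/0.6745 = 446.26.
So outliers lie outside [-103.26, 789.26].
805: M = 3.62 → outlier.
851: M = 3.98 → outlier.
1071: M = 5.71 → outlier.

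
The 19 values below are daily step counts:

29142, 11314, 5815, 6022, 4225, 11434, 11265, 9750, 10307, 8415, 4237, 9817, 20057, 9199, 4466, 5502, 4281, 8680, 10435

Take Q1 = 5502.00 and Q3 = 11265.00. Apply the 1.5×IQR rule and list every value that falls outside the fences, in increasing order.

20057, 29142

IQR = Q3 − Q1 = 11265.00 − 5502.00 = 5763.00.
Lower fence = Q1 − 1.5·IQR = 5502.00 − 8644.50 = -3142.50.
Upper fence = Q3 + 1.5·IQR = 11265.00 + 8644.50 = 19909.50.
20057 > 19909.50 → outlier.
29142 > 19909.50 → outlier.
All remaining values lie within [-3142.50, 19909.50].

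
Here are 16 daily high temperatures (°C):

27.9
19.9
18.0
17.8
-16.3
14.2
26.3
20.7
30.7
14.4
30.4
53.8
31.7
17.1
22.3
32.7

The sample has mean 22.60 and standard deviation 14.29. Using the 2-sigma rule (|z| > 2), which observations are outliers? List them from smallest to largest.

-16.3, 53.8

Cutoffs at x̄ ± 2s: 22.60 ± 2·14.29 = [-5.98, 51.18].
-16.3: z = -2.72, |z| > 2 → outlier.
53.8: z = 2.18, |z| > 2 → outlier.
Every other value lies within [-5.98, 51.18].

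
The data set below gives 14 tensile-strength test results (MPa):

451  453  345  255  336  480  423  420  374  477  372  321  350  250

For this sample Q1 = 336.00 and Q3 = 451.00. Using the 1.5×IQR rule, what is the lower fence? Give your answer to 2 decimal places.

IQR = Q3 − Q1 = 451.00 − 336.00 = 115.00.
Lower fence = Q1 − 1.5·IQR = 336.00 − 172.50 = 163.50.
Upper fence = Q3 + 1.5·IQR = 451.00 + 172.50 = 623.50.

163.50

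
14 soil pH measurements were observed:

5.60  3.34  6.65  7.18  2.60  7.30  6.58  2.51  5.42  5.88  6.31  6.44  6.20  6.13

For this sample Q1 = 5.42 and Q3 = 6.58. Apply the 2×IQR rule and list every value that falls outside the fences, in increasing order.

IQR = Q3 − Q1 = 6.58 − 5.42 = 1.16.
Lower fence = Q1 − 2·IQR = 5.42 − 2.32 = 3.10.
Upper fence = Q3 + 2·IQR = 6.58 + 2.32 = 8.90.
2.51 < 3.10 → outlier.
2.60 < 3.10 → outlier.
All remaining values lie within [3.10, 8.90].

2.51, 2.60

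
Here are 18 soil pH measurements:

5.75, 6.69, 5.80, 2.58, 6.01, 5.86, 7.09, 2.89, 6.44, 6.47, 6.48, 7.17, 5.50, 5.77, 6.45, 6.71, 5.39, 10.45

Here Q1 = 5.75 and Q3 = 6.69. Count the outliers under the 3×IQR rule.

3

IQR = 0.94; fences at 5.75 − 2.82 = 2.93 and 6.69 + 2.82 = 9.51.
Outside the cutoffs: 2.58, 2.89, 10.45.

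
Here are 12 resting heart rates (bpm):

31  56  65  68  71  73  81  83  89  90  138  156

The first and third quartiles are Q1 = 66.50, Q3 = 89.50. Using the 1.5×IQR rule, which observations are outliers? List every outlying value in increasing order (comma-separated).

IQR = Q3 − Q1 = 89.50 − 66.50 = 23.00.
Lower fence = Q1 − 1.5·IQR = 66.50 − 34.50 = 32.00.
Upper fence = Q3 + 1.5·IQR = 89.50 + 34.50 = 124.00.
31 < 32.00 → outlier.
138 > 124.00 → outlier.
156 > 124.00 → outlier.
All remaining values lie within [32.00, 124.00].

31, 138, 156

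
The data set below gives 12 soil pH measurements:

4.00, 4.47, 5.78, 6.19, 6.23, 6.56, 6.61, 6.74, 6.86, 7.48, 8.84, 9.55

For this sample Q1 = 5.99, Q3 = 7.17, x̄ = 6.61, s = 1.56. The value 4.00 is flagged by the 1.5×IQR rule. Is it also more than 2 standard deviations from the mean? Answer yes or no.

no

z = (4.00 − 6.61) / 1.56 = -1.67.
|z| = 1.67 ≤ 2.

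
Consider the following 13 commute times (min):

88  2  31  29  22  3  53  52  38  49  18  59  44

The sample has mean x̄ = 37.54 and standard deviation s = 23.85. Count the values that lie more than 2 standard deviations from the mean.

1

Cutoffs: x̄ ± 2s = [-10.16, 85.24].
Outside the cutoffs: 88.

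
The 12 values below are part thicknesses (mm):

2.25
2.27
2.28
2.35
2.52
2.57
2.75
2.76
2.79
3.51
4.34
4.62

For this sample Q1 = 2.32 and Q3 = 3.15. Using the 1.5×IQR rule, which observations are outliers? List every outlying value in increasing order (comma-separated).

IQR = Q3 − Q1 = 3.15 − 2.32 = 0.83.
Lower fence = Q1 − 1.5·IQR = 2.32 − 1.245 = 1.075.
Upper fence = Q3 + 1.5·IQR = 3.15 + 1.245 = 4.395.
4.62 > 4.395 → outlier.
All remaining values lie within [1.075, 4.395].

4.62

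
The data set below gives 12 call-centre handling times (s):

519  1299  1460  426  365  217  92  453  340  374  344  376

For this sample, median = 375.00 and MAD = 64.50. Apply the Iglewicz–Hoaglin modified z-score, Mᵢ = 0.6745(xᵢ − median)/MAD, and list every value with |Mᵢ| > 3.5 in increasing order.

|Mᵢ| > 3.5 ⇔ |xᵢ − 375.00| > 3.5·64.50/0.6745 = 334.69.
So outliers lie outside [40.31, 709.69].
1299: M = 9.66 → outlier.
1460: M = 11.35 → outlier.

1299, 1460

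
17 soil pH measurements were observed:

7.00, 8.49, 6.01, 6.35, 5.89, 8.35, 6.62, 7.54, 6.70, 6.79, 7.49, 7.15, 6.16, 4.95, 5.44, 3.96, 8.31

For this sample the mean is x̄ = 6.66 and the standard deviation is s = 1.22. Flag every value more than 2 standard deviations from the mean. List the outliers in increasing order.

3.96

Cutoffs at x̄ ± 2s: 6.66 ± 2·1.22 = [4.22, 9.10].
3.96: z = -2.21, |z| > 2 → outlier.
Every other value lies within [4.22, 9.10].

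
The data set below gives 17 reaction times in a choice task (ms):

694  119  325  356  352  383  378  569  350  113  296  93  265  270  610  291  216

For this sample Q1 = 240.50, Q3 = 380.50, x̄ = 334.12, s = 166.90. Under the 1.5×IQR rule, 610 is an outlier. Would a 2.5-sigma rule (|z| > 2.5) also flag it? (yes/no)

no

z = (610 − 334.12) / 166.90 = 1.65.
|z| = 1.65 ≤ 2.5.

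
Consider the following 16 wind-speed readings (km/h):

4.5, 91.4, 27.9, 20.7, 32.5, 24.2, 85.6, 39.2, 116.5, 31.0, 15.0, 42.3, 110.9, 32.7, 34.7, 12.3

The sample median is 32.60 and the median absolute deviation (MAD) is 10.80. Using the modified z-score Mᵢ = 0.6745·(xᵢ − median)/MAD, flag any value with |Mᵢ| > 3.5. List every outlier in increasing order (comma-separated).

|Mᵢ| > 3.5 ⇔ |xᵢ − 32.60| > 3.5·10.80/0.6745 = 56.04.
So outliers lie outside [-23.44, 88.64].
91.4: M = 3.67 → outlier.
110.9: M = 4.89 → outlier.
116.5: M = 5.24 → outlier.

91.4, 110.9, 116.5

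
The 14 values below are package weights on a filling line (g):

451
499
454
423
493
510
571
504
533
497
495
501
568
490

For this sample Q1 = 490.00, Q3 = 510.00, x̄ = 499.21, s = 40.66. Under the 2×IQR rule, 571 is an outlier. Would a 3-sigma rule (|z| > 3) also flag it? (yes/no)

z = (571 − 499.21) / 40.66 = 1.77.
|z| = 1.77 ≤ 3.

no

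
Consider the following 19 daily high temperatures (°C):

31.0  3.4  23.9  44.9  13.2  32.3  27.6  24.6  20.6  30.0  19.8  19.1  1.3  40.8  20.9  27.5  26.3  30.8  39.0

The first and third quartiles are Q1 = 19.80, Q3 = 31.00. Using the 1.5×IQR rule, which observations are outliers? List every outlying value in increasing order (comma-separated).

1.3

IQR = Q3 − Q1 = 31.00 − 19.80 = 11.20.
Lower fence = Q1 − 1.5·IQR = 19.80 − 16.80 = 3.00.
Upper fence = Q3 + 1.5·IQR = 31.00 + 16.80 = 47.80.
1.3 < 3.00 → outlier.
All remaining values lie within [3.00, 47.80].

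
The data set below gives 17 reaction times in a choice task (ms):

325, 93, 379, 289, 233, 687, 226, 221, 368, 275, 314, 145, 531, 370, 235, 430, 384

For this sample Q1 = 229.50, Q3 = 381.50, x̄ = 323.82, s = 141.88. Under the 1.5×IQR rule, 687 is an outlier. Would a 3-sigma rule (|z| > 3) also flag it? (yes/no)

z = (687 − 323.82) / 141.88 = 2.56.
|z| = 2.56 ≤ 3.

no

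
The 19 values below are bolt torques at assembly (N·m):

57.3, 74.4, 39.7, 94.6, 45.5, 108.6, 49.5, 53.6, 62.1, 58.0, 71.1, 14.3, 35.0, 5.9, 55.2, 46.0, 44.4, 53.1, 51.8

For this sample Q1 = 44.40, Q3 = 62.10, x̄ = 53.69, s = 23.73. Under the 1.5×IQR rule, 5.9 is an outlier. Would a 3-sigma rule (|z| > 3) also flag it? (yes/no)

no

z = (5.9 − 53.69) / 23.73 = -2.01.
|z| = 2.01 ≤ 3.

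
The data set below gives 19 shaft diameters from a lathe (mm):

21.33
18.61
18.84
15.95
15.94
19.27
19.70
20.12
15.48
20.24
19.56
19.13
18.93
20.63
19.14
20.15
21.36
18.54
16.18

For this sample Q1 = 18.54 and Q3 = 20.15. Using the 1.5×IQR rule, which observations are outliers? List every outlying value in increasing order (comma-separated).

IQR = Q3 − Q1 = 20.15 − 18.54 = 1.61.
Lower fence = Q1 − 1.5·IQR = 18.54 − 2.415 = 16.125.
Upper fence = Q3 + 1.5·IQR = 20.15 + 2.415 = 22.565.
15.48 < 16.125 → outlier.
15.94 < 16.125 → outlier.
15.95 < 16.125 → outlier.
All remaining values lie within [16.125, 22.565].

15.48, 15.94, 15.95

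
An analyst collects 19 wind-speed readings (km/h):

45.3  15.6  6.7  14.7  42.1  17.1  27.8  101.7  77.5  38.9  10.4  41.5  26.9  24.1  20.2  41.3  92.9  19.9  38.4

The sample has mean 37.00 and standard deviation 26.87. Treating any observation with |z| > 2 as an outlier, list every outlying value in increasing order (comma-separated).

Cutoffs at x̄ ± 2s: 37.00 ± 2·26.87 = [-16.74, 90.74].
92.9: z = 2.08, |z| > 2 → outlier.
101.7: z = 2.41, |z| > 2 → outlier.
Every other value lies within [-16.74, 90.74].

92.9, 101.7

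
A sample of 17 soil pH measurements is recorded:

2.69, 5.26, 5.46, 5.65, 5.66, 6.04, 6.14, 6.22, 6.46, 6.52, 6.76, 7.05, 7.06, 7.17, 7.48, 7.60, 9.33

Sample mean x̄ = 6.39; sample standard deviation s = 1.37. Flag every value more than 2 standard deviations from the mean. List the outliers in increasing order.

2.69, 9.33

Cutoffs at x̄ ± 2s: 6.39 ± 2·1.37 = [3.65, 9.13].
2.69: z = -2.70, |z| > 2 → outlier.
9.33: z = 2.15, |z| > 2 → outlier.
Every other value lies within [3.65, 9.13].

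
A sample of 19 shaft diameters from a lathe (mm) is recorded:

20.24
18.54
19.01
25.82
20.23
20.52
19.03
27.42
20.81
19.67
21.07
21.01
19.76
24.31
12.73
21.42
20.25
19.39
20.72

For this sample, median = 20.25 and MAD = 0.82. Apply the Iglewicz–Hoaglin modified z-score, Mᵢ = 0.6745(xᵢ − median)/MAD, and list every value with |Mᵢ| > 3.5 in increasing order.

12.73, 25.82, 27.42

|Mᵢ| > 3.5 ⇔ |xᵢ − 20.25| > 3.5·0.82/0.6745 = 4.26.
So outliers lie outside [15.99, 24.51].
12.73: M = -6.19 → outlier.
25.82: M = 4.58 → outlier.
27.42: M = 5.90 → outlier.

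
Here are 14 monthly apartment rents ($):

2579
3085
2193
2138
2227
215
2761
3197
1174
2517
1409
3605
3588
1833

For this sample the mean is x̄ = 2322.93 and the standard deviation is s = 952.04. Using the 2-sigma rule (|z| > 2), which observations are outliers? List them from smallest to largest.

215

Cutoffs at x̄ ± 2s: 2322.93 ± 2·952.04 = [418.85, 4227.01].
215: z = -2.21, |z| > 2 → outlier.
Every other value lies within [418.85, 4227.01].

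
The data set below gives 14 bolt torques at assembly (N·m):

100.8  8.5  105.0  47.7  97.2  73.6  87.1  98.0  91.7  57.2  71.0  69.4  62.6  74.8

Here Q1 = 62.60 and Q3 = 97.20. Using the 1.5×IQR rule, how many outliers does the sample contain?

1

IQR = 34.60; fences at 62.60 − 51.90 = 10.70 and 97.20 + 51.90 = 149.10.
Outside the cutoffs: 8.5.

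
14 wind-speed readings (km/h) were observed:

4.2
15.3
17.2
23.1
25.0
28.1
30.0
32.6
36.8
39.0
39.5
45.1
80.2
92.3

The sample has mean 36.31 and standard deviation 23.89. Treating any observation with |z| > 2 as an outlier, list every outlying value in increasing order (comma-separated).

92.3

Cutoffs at x̄ ± 2s: 36.31 ± 2·23.89 = [-11.47, 84.09].
92.3: z = 2.34, |z| > 2 → outlier.
Every other value lies within [-11.47, 84.09].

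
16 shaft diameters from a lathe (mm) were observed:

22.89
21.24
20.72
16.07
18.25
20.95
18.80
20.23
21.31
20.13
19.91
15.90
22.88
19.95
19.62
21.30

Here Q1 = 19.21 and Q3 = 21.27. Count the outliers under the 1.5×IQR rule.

IQR = 2.06; fences at 19.21 − 3.09 = 16.12 and 21.27 + 3.09 = 24.36.
Outside the cutoffs: 15.90, 16.07.

2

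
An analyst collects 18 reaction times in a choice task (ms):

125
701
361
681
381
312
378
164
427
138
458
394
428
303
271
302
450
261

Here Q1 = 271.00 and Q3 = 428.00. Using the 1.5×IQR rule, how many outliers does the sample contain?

2

IQR = 157.00; fences at 271.00 − 235.50 = 35.50 and 428.00 + 235.50 = 663.50.
Outside the cutoffs: 681, 701.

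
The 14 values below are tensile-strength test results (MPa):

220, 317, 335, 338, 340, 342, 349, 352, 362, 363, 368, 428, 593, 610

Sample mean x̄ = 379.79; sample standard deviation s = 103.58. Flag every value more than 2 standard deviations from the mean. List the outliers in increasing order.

593, 610

Cutoffs at x̄ ± 2s: 379.79 ± 2·103.58 = [172.63, 586.95].
593: z = 2.06, |z| > 2 → outlier.
610: z = 2.22, |z| > 2 → outlier.
Every other value lies within [172.63, 586.95].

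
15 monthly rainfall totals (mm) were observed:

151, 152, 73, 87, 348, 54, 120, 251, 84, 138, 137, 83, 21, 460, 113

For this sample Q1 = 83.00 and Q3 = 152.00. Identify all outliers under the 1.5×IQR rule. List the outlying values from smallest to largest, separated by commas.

348, 460

IQR = Q3 − Q1 = 152.00 − 83.00 = 69.00.
Lower fence = Q1 − 1.5·IQR = 83.00 − 103.50 = -20.50.
Upper fence = Q3 + 1.5·IQR = 152.00 + 103.50 = 255.50.
348 > 255.50 → outlier.
460 > 255.50 → outlier.
All remaining values lie within [-20.50, 255.50].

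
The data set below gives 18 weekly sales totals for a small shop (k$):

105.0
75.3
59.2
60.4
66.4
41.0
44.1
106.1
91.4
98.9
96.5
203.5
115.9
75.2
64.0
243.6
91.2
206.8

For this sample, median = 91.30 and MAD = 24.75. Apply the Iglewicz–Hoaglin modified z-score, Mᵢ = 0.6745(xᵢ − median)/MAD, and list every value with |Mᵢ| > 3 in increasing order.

203.5, 206.8, 243.6

|Mᵢ| > 3 ⇔ |xᵢ − 91.30| > 3·24.75/0.6745 = 110.08.
So outliers lie outside [-18.78, 201.38].
203.5: M = 3.06 → outlier.
206.8: M = 3.15 → outlier.
243.6: M = 4.15 → outlier.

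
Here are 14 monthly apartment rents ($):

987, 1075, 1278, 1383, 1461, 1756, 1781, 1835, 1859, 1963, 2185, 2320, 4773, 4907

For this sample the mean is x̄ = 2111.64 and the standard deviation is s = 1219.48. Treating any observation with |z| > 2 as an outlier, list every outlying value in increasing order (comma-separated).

Cutoffs at x̄ ± 2s: 2111.64 ± 2·1219.48 = [-327.32, 4550.60].
4773: z = 2.18, |z| > 2 → outlier.
4907: z = 2.29, |z| > 2 → outlier.
Every other value lies within [-327.32, 4550.60].

4773, 4907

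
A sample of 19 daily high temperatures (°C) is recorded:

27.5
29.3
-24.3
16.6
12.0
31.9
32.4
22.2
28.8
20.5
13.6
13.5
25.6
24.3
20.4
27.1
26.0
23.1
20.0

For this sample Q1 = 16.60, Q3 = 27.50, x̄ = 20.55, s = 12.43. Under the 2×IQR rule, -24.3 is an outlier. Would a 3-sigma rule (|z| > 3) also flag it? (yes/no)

yes

z = (-24.3 − 20.55) / 12.43 = -3.61.
|z| = 3.61 > 3.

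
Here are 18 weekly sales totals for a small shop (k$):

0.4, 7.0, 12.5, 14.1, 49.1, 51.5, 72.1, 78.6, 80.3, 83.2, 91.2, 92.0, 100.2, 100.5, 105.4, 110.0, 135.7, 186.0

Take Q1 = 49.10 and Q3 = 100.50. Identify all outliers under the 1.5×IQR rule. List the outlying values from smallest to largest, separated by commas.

186.0

IQR = Q3 − Q1 = 100.50 − 49.10 = 51.40.
Lower fence = Q1 − 1.5·IQR = 49.10 − 77.10 = -28.00.
Upper fence = Q3 + 1.5·IQR = 100.50 + 77.10 = 177.60.
186.0 > 177.60 → outlier.
All remaining values lie within [-28.00, 177.60].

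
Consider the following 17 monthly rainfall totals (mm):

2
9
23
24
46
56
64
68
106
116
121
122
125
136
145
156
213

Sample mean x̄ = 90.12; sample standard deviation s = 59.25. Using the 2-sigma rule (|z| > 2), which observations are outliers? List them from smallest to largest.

213

Cutoffs at x̄ ± 2s: 90.12 ± 2·59.25 = [-28.38, 208.62].
213: z = 2.07, |z| > 2 → outlier.
Every other value lies within [-28.38, 208.62].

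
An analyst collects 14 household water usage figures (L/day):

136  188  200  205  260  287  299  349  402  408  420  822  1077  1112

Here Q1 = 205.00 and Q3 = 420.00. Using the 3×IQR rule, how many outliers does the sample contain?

IQR = 215.00; fences at 205.00 − 645.00 = -440.00 and 420.00 + 645.00 = 1065.00.
Outside the cutoffs: 1077, 1112.

2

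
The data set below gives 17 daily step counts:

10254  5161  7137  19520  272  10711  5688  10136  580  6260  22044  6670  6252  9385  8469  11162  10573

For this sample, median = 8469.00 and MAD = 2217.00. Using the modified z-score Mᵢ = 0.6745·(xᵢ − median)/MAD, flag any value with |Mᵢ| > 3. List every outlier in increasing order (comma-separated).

19520, 22044

|Mᵢ| > 3 ⇔ |xᵢ − 8469.00| > 3·2217.00/0.6745 = 9860.64.
So outliers lie outside [-1391.64, 18329.64].
19520: M = 3.36 → outlier.
22044: M = 4.13 → outlier.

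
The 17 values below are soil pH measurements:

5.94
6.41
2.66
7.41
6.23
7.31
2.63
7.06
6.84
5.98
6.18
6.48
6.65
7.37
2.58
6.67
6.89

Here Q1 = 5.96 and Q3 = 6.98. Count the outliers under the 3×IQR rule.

IQR = 1.02; fences at 5.96 − 3.06 = 2.90 and 6.98 + 3.06 = 10.04.
Outside the cutoffs: 2.58, 2.63, 2.66.

3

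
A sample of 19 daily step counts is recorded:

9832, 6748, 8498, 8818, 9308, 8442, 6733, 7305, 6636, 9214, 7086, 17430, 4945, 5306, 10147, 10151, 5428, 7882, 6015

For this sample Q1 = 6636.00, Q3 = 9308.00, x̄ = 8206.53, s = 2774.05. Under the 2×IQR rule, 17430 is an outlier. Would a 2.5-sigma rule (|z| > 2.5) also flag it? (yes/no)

yes

z = (17430 − 8206.53) / 2774.05 = 3.32.
|z| = 3.32 > 2.5.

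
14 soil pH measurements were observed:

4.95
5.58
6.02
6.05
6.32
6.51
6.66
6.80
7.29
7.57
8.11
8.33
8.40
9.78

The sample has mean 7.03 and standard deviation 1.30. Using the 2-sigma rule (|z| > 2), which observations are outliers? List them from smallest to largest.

Cutoffs at x̄ ± 2s: 7.03 ± 2·1.30 = [4.43, 9.63].
9.78: z = 2.12, |z| > 2 → outlier.
Every other value lies within [4.43, 9.63].

9.78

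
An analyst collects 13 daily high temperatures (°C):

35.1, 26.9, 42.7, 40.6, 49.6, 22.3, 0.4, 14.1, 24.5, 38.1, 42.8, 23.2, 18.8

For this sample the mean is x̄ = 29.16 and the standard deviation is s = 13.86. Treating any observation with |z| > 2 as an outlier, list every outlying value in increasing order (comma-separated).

Cutoffs at x̄ ± 2s: 29.16 ± 2·13.86 = [1.44, 56.88].
0.4: z = -2.08, |z| > 2 → outlier.
Every other value lies within [1.44, 56.88].

0.4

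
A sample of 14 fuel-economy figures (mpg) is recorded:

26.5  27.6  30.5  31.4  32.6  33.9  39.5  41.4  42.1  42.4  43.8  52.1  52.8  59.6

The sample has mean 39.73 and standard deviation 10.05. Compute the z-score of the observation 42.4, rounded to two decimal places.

z = (42.4 − 39.73) / 10.05 = 0.27.

0.27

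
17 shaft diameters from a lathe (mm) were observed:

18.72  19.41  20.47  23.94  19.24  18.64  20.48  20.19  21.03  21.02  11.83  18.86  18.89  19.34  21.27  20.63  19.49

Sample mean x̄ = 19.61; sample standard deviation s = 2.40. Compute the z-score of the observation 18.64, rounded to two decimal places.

-0.40

z = (18.64 − 19.61) / 2.40 = -0.40.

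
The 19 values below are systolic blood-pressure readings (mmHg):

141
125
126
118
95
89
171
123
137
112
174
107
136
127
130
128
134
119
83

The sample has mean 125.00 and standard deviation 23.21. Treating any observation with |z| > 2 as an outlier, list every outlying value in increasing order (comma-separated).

Cutoffs at x̄ ± 2s: 125.00 ± 2·23.21 = [78.58, 171.42].
174: z = 2.11, |z| > 2 → outlier.
Every other value lies within [78.58, 171.42].

174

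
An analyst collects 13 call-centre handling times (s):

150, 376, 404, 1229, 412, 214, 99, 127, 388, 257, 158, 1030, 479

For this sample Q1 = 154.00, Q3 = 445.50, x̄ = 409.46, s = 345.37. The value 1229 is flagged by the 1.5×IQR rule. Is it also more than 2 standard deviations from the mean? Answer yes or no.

yes

z = (1229 − 409.46) / 345.37 = 2.37.
|z| = 2.37 > 2.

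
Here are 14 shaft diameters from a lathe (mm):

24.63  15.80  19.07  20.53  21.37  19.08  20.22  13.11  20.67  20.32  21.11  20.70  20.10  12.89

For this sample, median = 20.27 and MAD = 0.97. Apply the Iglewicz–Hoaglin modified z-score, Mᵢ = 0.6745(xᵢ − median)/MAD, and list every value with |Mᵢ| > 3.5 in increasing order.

|Mᵢ| > 3.5 ⇔ |xᵢ − 20.27| > 3.5·0.97/0.6745 = 5.03.
So outliers lie outside [15.24, 25.30].
12.89: M = -5.13 → outlier.
13.11: M = -4.98 → outlier.

12.89, 13.11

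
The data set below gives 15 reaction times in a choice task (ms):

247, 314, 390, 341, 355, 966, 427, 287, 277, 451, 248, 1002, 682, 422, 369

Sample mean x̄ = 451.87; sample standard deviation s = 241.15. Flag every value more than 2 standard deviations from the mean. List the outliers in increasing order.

Cutoffs at x̄ ± 2s: 451.87 ± 2·241.15 = [-30.43, 934.17].
966: z = 2.13, |z| > 2 → outlier.
1002: z = 2.28, |z| > 2 → outlier.
Every other value lies within [-30.43, 934.17].

966, 1002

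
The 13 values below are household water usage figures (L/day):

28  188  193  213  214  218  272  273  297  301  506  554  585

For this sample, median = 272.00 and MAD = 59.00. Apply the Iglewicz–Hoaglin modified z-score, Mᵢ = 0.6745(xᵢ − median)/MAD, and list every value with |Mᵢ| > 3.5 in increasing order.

585

|Mᵢ| > 3.5 ⇔ |xᵢ − 272.00| > 3.5·59.00/0.6745 = 306.15.
So outliers lie outside [-34.15, 578.15].
585: M = 3.58 → outlier.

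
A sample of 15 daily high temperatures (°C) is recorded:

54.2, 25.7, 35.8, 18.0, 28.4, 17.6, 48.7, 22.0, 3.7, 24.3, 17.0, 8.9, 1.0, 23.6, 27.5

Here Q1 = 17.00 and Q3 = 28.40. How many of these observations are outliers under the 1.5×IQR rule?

2

IQR = 11.40; fences at 17.00 − 17.10 = -0.10 and 28.40 + 17.10 = 45.50.
Outside the cutoffs: 48.7, 54.2.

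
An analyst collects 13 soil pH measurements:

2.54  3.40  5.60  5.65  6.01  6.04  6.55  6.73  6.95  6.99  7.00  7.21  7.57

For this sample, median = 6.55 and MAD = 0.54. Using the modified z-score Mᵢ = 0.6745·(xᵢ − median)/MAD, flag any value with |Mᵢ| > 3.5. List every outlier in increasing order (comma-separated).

2.54, 3.40

|Mᵢ| > 3.5 ⇔ |xᵢ − 6.55| > 3.5·0.54/0.6745 = 2.80.
So outliers lie outside [3.75, 9.35].
2.54: M = -5.01 → outlier.
3.40: M = -3.93 → outlier.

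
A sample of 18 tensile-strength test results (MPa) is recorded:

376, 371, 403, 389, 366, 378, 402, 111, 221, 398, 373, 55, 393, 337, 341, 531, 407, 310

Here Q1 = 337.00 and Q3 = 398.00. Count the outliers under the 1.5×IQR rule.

4

IQR = 61.00; fences at 337.00 − 91.50 = 245.50 and 398.00 + 91.50 = 489.50.
Outside the cutoffs: 55, 111, 221, 531.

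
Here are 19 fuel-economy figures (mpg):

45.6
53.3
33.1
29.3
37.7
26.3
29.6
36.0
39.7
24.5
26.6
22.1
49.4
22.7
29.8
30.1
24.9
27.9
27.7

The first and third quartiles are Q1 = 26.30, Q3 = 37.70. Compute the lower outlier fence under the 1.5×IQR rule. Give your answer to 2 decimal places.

9.20

IQR = Q3 − Q1 = 37.70 − 26.30 = 11.40.
Lower fence = Q1 − 1.5·IQR = 26.30 − 17.10 = 9.20.
Upper fence = Q3 + 1.5·IQR = 37.70 + 17.10 = 54.80.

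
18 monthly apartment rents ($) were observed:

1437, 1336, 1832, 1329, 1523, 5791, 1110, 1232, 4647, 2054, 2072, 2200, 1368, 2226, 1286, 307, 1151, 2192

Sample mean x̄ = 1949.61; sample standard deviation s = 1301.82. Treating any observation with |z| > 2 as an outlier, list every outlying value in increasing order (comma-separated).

4647, 5791

Cutoffs at x̄ ± 2s: 1949.61 ± 2·1301.82 = [-654.03, 4553.25].
4647: z = 2.07, |z| > 2 → outlier.
5791: z = 2.95, |z| > 2 → outlier.
Every other value lies within [-654.03, 4553.25].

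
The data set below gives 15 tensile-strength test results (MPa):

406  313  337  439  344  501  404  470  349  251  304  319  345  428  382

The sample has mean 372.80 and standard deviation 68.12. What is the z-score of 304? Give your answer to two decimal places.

-1.01

z = (304 − 372.80) / 68.12 = -1.01.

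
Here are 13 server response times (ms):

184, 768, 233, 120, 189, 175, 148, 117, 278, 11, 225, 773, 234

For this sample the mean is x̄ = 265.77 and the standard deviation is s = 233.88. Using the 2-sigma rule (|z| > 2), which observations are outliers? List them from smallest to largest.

768, 773

Cutoffs at x̄ ± 2s: 265.77 ± 2·233.88 = [-201.99, 733.53].
768: z = 2.15, |z| > 2 → outlier.
773: z = 2.17, |z| > 2 → outlier.
Every other value lies within [-201.99, 733.53].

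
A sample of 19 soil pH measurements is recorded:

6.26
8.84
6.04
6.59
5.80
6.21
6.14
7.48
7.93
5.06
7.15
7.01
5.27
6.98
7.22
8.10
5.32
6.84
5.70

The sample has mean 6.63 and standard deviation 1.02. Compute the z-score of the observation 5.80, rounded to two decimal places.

z = (5.80 − 6.63) / 1.02 = -0.81.

-0.81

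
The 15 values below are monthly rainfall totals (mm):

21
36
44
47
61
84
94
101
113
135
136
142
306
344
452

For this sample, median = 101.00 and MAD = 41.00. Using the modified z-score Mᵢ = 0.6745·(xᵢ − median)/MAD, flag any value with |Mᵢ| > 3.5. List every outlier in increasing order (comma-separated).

|Mᵢ| > 3.5 ⇔ |xᵢ − 101.00| > 3.5·41.00/0.6745 = 212.75.
So outliers lie outside [-111.75, 313.75].
344: M = 4.00 → outlier.
452: M = 5.77 → outlier.

344, 452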